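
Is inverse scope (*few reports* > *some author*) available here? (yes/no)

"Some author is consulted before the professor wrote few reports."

*few reports* is embedded in the adjunct clause *before the professor wrote few reports*.
Adjuncts are opaque for quantifier raising; a quantifier in an adjunct stays inside it.
*few reports* > *some author* would require crossing that boundary, which is illicit.

No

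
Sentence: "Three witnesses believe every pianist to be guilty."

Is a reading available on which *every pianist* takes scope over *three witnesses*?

Yes

This is an ECM construction: *every pianist* is the infinitival subject, Case-marked by the matrix verb, and the infinitive is transparent for QR.
With no island boundary between them, the object can take inverse scope over the subject via ordinary QR within the clause.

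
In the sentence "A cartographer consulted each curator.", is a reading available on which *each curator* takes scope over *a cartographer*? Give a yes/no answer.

Yes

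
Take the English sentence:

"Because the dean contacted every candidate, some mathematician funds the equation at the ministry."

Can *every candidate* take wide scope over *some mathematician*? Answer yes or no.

No

The DP *every candidate* is contained in the adjunct clause *because the dean contacted every candidate*.
Adverbial clauses are not L-marked, so they are barriers for QR — the quantifier cannot escape the adjunct.
So the wide-scope reading for *every candidate* is blocked.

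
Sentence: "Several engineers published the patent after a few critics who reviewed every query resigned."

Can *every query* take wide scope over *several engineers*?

No

*every query* is embedded in the relative clause *who reviewed every query*, which is itself inside the adjunct *after a few critics who reviewed every query resigned*.
Nested islands: the RC island is itself inside an adjunct island, so wide scope is doubly excluded.
*every query* > *several engineers* would require crossing that boundary, which is illicit.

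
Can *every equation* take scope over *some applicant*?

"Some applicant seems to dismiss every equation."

The matrix predicate is a raising verb, whose infinitival complement is not a scope island — *every equation* can QR into the matrix clause.
Nothing blocks QR of the lower DP to a position above the higher one, so inverse scope is available.

Yes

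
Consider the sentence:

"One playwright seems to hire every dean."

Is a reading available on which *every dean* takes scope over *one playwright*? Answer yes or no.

*every dean* is inside a raising infinitive, which is transparent to QR (no CP barrier), so it behaves as a matrix argument.
No island intervenes, so both surface and inverse scope are derivable.
So *every dean* > *one playwright* is among the available readings.

Yes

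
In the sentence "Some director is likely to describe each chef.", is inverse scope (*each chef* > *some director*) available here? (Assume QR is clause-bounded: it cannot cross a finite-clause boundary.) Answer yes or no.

*each chef* is inside a raising infinitive, which is transparent to QR (no CP barrier), so it behaves as a matrix argument.
Clause-internal QR can adjoin the lower DP above the subject, yielding the inverse reading.

Yes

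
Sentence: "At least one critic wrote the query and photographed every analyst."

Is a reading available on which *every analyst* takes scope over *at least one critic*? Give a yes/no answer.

Structurally, *every analyst* is inside one conjunct of the coordinate structure (*photographed every analyst*).
The Coordinate Structure Constraint blocks movement (including QR) out of a single conjunct.
*every analyst* > *at least one critic* would require crossing that boundary, which is illicit.

No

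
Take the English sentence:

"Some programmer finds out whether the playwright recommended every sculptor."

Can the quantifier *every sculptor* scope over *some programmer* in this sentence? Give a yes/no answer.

The target quantifier *every sculptor* is part of the embedded question *whether the playwright recommended every sculptor*.
An indirect question is a wh-island; the filled [Spec,CP] blocks QR across the CP edge.
So the wide-scope reading for *every sculptor* is blocked.

No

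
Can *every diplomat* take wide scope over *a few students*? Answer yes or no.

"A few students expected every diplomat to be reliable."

This is an ECM construction: *every diplomat* is the infinitival subject, Case-marked by the matrix verb, and the infinitive is transparent for QR.
With no island boundary between them, the object can take inverse scope over the subject via ordinary QR within the clause.
So *every diplomat* > *a few students* is among the available readings.

Yes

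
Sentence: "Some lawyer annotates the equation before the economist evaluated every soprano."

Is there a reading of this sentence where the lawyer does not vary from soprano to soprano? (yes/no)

Yes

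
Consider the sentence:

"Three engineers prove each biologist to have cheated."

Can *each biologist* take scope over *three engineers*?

Yes

This is an ECM construction: *each biologist* is the infinitival subject, Case-marked by the matrix verb, and the infinitive is transparent for QR.
Nothing blocks QR of the lower DP to a position above the higher one, so inverse scope is available.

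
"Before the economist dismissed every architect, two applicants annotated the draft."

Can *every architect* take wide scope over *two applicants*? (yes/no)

The target quantifier *every architect* is part of the adjunct clause *before the economist dismissed every architect*.
Since the clause is an adjunct (not a complement), the Adjunct Condition blocks QR across its edge.
The ordering *every architect* > *two applicants* is therefore underivable.

No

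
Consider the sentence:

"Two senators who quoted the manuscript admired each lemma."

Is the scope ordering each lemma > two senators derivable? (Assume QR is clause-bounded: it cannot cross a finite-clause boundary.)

The RC *who quoted the manuscript* is an island, but *each lemma* is not inside it — it is the matrix object, a clausemate of *two senators*.
With no island boundary between them, the object can take inverse scope over the subject via ordinary QR within the clause.

Yes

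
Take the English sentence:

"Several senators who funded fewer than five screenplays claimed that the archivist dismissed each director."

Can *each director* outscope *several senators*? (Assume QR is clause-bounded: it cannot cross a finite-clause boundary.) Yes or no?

No

*each director* sits inside the finite complement clause *that the archivist dismissed each director*.
QR is clause-bounded, so the finite complement is a scope island for the embedded quantifier.
Hence only narrow scope for *each director* (under *several senators*) survives.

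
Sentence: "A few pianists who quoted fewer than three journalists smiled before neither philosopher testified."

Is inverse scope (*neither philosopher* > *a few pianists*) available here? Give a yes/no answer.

No

*neither philosopher* sits inside the adjunct clause *before neither philosopher testified*.
Scope out of an adjunct clause is unavailable: QR respects the adjunct-island constraint.
The inverse ordering *neither philosopher* > *a few pianists* is therefore underivable.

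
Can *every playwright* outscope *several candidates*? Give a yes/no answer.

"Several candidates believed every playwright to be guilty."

The ECM infinitive is scope-transparent — *every playwright* is free to raise above *several candidates*.
Since no island is crossed, the inverse ordering is licensed alongside surface scope.

Yes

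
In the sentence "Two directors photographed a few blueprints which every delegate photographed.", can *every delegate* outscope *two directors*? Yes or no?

No

Structurally, *every delegate* is inside the relative clause *which every delegate photographed* modifying *a few blueprints*.
The relative clause forms an island for QR, so the quantifier is confined to the head noun's restrictor.
So *every delegate* cannot raise high enough to outscope *two directors*; only the surface ordering *two directors* > *every delegate* is available.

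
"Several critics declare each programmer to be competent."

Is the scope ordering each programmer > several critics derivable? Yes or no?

*each programmer* is the subject of an ECM infinitive — the infinitival complement of an ECM verb is not a scope island, so *each programmer* can raise into the matrix clause.
QR within a single clause is free, so the lower quantifier may take scope over the higher one.

Yes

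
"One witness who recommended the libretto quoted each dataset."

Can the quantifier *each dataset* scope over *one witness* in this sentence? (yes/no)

Yes

*each dataset* is a matrix argument; only *one witness* is modified by the relative clause *who recommended the libretto*, so the RC island is irrelevant to the target quantifier.
QR within a single clause is free, so the lower quantifier may take scope over the higher one.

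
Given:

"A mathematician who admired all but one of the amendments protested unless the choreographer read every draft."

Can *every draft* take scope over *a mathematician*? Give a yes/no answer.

No

The target quantifier *every draft* is part of the adjunct clause *unless the choreographer read every draft*.
The adjunct-island constraint bars QR out of an adverbial clause.
So *every draft* cannot raise to a position above *a mathematician*.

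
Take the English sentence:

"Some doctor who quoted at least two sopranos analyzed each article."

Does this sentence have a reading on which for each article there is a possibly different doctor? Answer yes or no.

Yes

That reading corresponds to *each article* > *some doctor*.
*each article* sits in the matrix clause, not in the relative clause on *some doctor*.
Nothing blocks QR of the lower DP to a position above the higher one, so inverse scope is available.
So *each article* > *some doctor* is among the available readings.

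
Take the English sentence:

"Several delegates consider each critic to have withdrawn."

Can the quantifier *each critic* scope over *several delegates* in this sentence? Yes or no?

Yes

*each critic* is an ECM subject; ECM complements are not islands, and the embedded quantifier may take matrix scope.
QR within a single clause is free, so the lower quantifier may take scope over the higher one.
Both orderings are possible: *several delegates* > *each critic* and *each critic* > *several delegates*.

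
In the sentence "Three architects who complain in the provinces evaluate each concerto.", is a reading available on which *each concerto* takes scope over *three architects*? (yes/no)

Yes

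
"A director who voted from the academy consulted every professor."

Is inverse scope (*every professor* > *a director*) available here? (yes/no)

Yes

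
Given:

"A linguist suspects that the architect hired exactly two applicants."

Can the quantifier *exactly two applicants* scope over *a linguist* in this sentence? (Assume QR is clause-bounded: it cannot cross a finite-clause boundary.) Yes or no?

*exactly two applicants* occurs within the finite complement clause *that the architect hired exactly two applicants*.
Given the clause-boundedness assumption, QR cannot cross the finite CP into the matrix.
So the wide-scope reading for *exactly two applicants* is blocked.

No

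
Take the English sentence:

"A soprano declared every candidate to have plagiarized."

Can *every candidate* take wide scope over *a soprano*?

*every candidate* is an ECM subject; ECM complements are not islands, and the embedded quantifier may take matrix scope.
No island intervenes, so both surface and inverse scope are derivable.

Yes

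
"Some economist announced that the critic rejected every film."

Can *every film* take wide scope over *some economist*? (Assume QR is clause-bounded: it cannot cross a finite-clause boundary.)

No

*every film* occurs within the finite complement clause *that the critic rejected every film*.
QR is clause-bounded, so the finite complement is a scope island for the embedded quantifier.
The inverse ordering *every film* > *some economist* is therefore underivable.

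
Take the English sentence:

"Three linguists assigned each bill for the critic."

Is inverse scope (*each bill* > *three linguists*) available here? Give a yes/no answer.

Yes

Both DPs are arguments of the same predicate; there is no clause or island boundary between them.
No island intervenes, so both surface and inverse scope are derivable.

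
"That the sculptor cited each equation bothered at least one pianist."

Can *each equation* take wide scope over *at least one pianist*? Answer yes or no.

*each equation* sits inside the sentential subject *that the sculptor cited each equation*.
Clausal subjects are scope islands; QR from inside the subject into the matrix is barred.
There is no licit LF on which *each equation* c-commands *at least one pianist*.

No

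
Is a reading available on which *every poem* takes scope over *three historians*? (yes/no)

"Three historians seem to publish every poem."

*every poem* is the object of the infinitival complement of a raising predicate; raising infinitives are transparent for QR, so the two DPs are in effect clausemates.
Nothing blocks QR of the lower DP to a position above the higher one, so inverse scope is available.

Yes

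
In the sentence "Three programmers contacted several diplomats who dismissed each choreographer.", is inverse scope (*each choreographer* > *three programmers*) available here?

No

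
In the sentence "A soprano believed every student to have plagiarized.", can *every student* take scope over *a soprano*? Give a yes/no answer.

Yes

This is an ECM construction: *every student* is the infinitival subject, Case-marked by the matrix verb, and the infinitive is transparent for QR.
Nothing blocks QR of the lower DP to a position above the higher one, so inverse scope is available.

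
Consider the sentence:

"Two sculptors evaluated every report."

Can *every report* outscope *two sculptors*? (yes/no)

Yes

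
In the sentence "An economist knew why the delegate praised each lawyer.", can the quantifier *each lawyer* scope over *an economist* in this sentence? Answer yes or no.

The target quantifier *each lawyer* is part of the embedded question *why the delegate praised each lawyer*.
The wh-island constraint blocks QR out of an embedded interrogative.
*each lawyer* > *an economist* would require crossing that boundary, which is illicit.

No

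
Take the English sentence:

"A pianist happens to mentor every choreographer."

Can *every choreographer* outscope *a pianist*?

Yes

Infinitival complements of raising predicates do not block QR; *every choreographer* and *a pianist* are effectively clausemates.
QR within a single clause is free, so the lower quantifier may take scope over the higher one.
The sentence is scopally ambiguous between *a pianist* > *every choreographer* and *every choreographer* > *a pianist*.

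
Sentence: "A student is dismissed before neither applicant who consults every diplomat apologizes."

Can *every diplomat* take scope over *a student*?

The target quantifier *every diplomat* is part of the relative clause *who consults every diplomat*, which is itself inside the adjunct *before neither applicant who consults every diplomat apologizes*.
Even if one barrier were somehow void, the other would still block QR.
So *every diplomat* cannot raise to a position above *a student*.

No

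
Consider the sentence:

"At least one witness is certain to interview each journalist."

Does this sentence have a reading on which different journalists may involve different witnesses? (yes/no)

Yes

This is the *each journalist* > *at least one witness* reading.
*each journalist* is inside a raising infinitive, which is transparent to QR (no CP barrier), so it behaves as a matrix argument.
Clause-internal QR can adjoin the lower DP above the subject, yielding the inverse reading.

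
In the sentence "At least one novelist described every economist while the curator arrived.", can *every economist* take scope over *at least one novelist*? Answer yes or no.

Yes

*every economist* is a matrix argument; the adjunct is an island but the target quantifier is outside it.
Nothing blocks QR of the lower DP to a position above the higher one, so inverse scope is available.
The sentence is scopally ambiguous between *at least one novelist* > *every economist* and *every economist* > *at least one novelist*.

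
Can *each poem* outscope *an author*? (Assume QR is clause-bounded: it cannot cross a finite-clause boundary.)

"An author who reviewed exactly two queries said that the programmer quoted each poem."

No

*each poem* sits inside the finite complement clause *that the programmer quoted each poem*.
Finite CP is the ceiling for QR here, by assumption.
Hence only narrow scope for *each poem* (under *an author*) survives.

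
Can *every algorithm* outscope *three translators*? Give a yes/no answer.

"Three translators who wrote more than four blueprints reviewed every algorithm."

Yes

*every algorithm* sits in the matrix clause, not in the relative clause on *three translators*.
Ordinary QR to a clause-peripheral position gives the wide-scope LF for the lower DP.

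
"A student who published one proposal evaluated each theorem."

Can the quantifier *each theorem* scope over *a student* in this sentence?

Yes

*each theorem* is a matrix argument; only *a student* is modified by the relative clause *who published one proposal*, so the RC island is irrelevant to the target quantifier.
QR within a single clause is free, so the lower quantifier may take scope over the higher one.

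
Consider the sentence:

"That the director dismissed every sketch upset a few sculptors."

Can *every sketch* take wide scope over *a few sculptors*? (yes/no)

*every sketch* occurs within the sentential subject *that the director dismissed every sketch*.
The subject-island constraint blocks QR out of a clausal subject.
So the wide-scope reading for *every sketch* is blocked.

No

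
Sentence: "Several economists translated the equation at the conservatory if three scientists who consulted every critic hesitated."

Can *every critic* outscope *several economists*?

No

The DP *every critic* is contained in the relative clause *who consulted every critic*, which is itself inside the adjunct *if three scientists who consulted every critic hesitated*.
Even if one barrier were somehow void, the other would still block QR.
So *every critic* cannot raise to a position above *several economists*.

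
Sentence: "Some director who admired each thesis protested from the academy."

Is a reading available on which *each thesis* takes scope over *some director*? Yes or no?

No

*each thesis* sits inside the relative clause *who admired each thesis*.
A relative clause is a scope island — quantifier raising cannot cross its boundary.
So *each thesis* cannot raise high enough to outscope *some director*; only the surface ordering *some director* > *each thesis* is available.
(Only the surface reading survives: one fixed director with respect to all the relevant theses.)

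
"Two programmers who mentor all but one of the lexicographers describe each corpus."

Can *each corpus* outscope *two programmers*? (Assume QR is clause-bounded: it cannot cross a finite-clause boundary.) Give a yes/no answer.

Yes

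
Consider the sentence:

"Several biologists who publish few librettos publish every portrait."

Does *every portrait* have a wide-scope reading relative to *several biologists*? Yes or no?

Yes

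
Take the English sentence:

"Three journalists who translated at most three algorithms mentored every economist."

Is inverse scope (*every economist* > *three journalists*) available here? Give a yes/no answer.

Yes

The RC *who translated at most three algorithms* is an island, but *every economist* is not inside it — it is the matrix object, a clausemate of *three journalists*.
QR within a single clause is free, so the lower quantifier may take scope over the higher one.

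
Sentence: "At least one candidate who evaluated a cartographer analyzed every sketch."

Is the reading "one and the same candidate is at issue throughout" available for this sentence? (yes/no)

Yes

That reading corresponds to *at least one candidate* > *every sketch*.
Surface scope (*at least one candidate* > *every sketch*) is always derivable; islands only block QR, not in-situ interpretation.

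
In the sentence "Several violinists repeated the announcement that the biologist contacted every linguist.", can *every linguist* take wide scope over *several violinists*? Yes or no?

The DP *every linguist* is contained in the complex NP *the announcement that the biologist contacted every linguist*.
A that-clause complement to a noun is an island; QR cannot cross the NP boundary.
So the wide-scope reading for *every linguist* is blocked.

No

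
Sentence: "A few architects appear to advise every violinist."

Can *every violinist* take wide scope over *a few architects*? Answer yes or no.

The matrix predicate is a raising verb, whose infinitival complement is not a scope island — *every violinist* can QR into the matrix clause.
Since no island is crossed, the inverse ordering is licensed alongside surface scope.

Yes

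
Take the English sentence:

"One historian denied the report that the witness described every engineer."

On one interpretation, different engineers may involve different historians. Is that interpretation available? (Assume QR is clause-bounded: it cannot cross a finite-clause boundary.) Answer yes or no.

No

The described interpretation is the *every engineer* > *one historian* scoping.
The DP *every engineer* is contained in the complex NP *the report that the witness described every engineer*.
The complex NP is opaque for QR — the quantifier is frozen inside the noun's complement.
So *every engineer* cannot raise high enough to outscope *one historian*; only the surface ordering *one historian* > *every engineer* is available.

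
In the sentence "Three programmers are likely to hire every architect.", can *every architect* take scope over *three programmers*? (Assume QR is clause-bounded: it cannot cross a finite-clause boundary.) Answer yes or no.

Yes

*every architect* is inside a raising infinitive, which is transparent to QR (no CP barrier), so it behaves as a matrix argument.
QR within a single clause is free, so the lower quantifier may take scope over the higher one.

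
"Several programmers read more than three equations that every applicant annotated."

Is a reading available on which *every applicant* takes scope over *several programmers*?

No

The target quantifier *every applicant* is part of the relative clause *that every applicant annotated* modifying *more than three equations*.
The relative clause forms an island for QR, so the quantifier is confined to the head noun's restrictor.
So *every applicant* cannot raise to a position above *several programmers*.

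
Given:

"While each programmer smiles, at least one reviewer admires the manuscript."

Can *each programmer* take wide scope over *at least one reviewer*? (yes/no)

The DP *each programmer* is contained in the adjunct clause *while each programmer smiles*.
Scope out of an adjunct clause is unavailable: QR respects the adjunct-island constraint.
*each programmer* is confined to the island and cannot take scope over *at least one reviewer*.

No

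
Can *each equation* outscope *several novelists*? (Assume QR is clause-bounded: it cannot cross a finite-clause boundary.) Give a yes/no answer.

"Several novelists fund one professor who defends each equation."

The target quantifier *each equation* is part of the relative clause *who defends each equation* modifying *one professor*.
The relative clause forms an island for QR, so the quantifier is confined to the head noun's restrictor.
There is no licit LF on which *each equation* c-commands *several novelists*.

No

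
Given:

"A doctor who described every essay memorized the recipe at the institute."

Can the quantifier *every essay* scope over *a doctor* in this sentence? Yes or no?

The DP *every essay* is contained in the relative clause *who described every essay*.
A relative clause is a scope island — quantifier raising cannot cross its boundary.
Hence only narrow scope for *every essay* (under *a doctor*) survives.

No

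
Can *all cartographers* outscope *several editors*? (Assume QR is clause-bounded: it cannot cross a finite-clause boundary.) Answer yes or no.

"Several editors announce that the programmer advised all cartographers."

*all cartographers* sits inside the finite complement clause *that the programmer advised all cartographers*.
Under clause-bounded QR, a quantifier in an embedded finite clause cannot raise into the matrix clause.
Hence only narrow scope for *all cartographers* (under *several editors*) survives.

No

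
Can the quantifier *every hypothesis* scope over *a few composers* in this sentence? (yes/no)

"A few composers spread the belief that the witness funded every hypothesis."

No

*every hypothesis* sits inside the complex NP *the belief that the witness funded every hypothesis*.
Since the clause is the complement of a nominal head, the CNPC blocks scope extraction.
So *every hypothesis* cannot raise high enough to outscope *a few composers*; only the surface ordering *a few composers* > *every hypothesis* is available.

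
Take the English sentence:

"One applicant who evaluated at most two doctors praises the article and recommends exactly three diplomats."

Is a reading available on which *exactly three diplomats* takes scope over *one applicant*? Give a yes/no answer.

No

*exactly three diplomats* is embedded in one conjunct of the coordinate structure (*recommends exactly three diplomats*).
The Coordinate Structure Constraint blocks movement (including QR) out of a single conjunct.
So *exactly three diplomats* cannot raise to a position above *one applicant*.
(Only the surface reading survives: one fixed applicant with respect to all the relevant diplomats.)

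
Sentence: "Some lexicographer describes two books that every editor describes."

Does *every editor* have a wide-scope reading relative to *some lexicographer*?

No

*every editor* occurs within the relative clause *that every editor describes* modifying *two books*.
A relative clause is a scope island — quantifier raising cannot cross its boundary.
*every editor* is confined to the island and cannot take scope over *some lexicographer*.
(Only the surface reading survives: one fixed lexicographer with respect to all the relevant editors.)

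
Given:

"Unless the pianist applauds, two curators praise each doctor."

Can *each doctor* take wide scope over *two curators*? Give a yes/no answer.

The adjunct island is irrelevant here — *each doctor* and *two curators* are both in the matrix clause.
Clause-internal QR can adjoin the lower DP above the subject, yielding the inverse reading.

Yes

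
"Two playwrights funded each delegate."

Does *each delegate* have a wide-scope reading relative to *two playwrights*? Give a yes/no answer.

*two playwrights* and *each delegate* are co-arguments of the matrix verb, with nothing but a clause-internal boundary between them.
Ordinary QR to a clause-peripheral position gives the wide-scope LF for the lower DP.

Yes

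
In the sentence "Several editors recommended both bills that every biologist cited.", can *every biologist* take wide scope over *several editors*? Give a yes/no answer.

No

The DP *every biologist* is contained in the relative clause *that every biologist cited* modifying *both bills*.
Relative clauses are scope islands: a quantifier cannot QR out of a relative clause to take scope in the matrix clause.
*every biologist* > *several editors* would require crossing that boundary, which is illicit.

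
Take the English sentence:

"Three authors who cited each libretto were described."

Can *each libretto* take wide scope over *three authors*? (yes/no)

No

*each libretto* is embedded in the relative clause *who cited each libretto*.
Relative clauses block scope extraction: QR cannot target a position outside the modified NP.
So *each libretto* cannot raise to a position above *three authors*.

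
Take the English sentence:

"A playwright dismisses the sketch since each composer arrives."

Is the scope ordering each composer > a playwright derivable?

Structurally, *each composer* is inside the adjunct clause *since each composer arrives*.
Scope out of an adjunct clause is unavailable: QR respects the adjunct-island constraint.
So *each composer* cannot raise high enough to outscope *a playwright*; only the surface ordering *a playwright* > *each composer* is available.
(Only the surface reading survives: one fixed playwright with respect to all the relevant composers.)

No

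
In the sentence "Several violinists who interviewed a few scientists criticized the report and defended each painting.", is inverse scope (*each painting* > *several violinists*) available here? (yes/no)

No

*each painting* is embedded in one conjunct of the coordinate structure (*defended each painting*).
Coordinate structures are islands for non-across-the-board movement, QR included.
So *each painting* cannot raise high enough to outscope *several violinists*; only the surface ordering *several violinists* > *each painting* is available.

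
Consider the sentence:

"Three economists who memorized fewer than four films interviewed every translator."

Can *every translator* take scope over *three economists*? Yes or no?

Yes

Although the sentence contains a relative clause (*who memorized fewer than four films*), *every translator* is outside it, in the matrix VP.
QR within a single clause is free, so the lower quantifier may take scope over the higher one.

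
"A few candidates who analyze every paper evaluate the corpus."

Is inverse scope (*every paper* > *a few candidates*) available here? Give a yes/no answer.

No

*every paper* is embedded in the relative clause *who analyze every paper*.
QR out of a relative clause is ruled out by the relative-clause island constraint.
Hence only narrow scope for *every paper* (under *a few candidates*) survives.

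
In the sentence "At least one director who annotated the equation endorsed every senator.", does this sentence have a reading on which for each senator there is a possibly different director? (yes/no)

Yes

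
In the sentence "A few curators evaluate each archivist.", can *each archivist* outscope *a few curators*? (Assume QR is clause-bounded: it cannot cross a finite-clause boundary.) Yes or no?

Yes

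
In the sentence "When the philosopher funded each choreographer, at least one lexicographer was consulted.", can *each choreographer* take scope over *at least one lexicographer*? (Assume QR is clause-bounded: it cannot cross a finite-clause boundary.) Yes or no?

No

*each choreographer* occurs within the adjunct clause *when the philosopher funded each choreographer*.
The adjunct-island constraint bars QR out of an adverbial clause.
There is no licit LF on which *each choreographer* c-commands *at least one lexicographer*.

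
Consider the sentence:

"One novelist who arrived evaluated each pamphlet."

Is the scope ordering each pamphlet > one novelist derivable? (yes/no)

*each pamphlet* sits in the matrix clause, not in the relative clause on *one novelist*.
With no island boundary between them, the object can take inverse scope over the subject via ordinary QR within the clause.

Yes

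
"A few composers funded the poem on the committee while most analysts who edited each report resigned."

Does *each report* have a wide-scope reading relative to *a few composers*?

The DP *each report* is contained in the relative clause *who edited each report*, which is itself inside the adjunct *while most analysts who edited each report resigned*.
The quantifier would have to escape first the RC and then the adjunct — two independent island violations.
The inverse ordering *each report* > *a few composers* is therefore underivable.

No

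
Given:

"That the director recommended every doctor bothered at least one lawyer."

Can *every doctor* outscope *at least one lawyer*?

No

*every doctor* sits inside the sentential subject *that the director recommended every doctor*.
Clausal subjects are scope islands; QR from inside the subject into the matrix is barred.
So the wide-scope reading for *every doctor* is blocked.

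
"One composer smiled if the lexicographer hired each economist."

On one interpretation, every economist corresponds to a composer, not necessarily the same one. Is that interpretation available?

The described interpretation is the *each economist* > *one composer* scoping.
The DP *each economist* is contained in the adjunct clause *if the lexicographer hired each economist*.
Adjunct clauses are scope islands: a quantifier inside an adjunct cannot raise into the matrix clause.
So the wide-scope reading for *each economist* is blocked.
(Only the surface reading survives: one fixed composer with respect to all the relevant economists.)

No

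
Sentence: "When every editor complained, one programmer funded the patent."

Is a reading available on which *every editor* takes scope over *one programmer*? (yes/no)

No

The target quantifier *every editor* is part of the adjunct clause *when every editor complained*.
Adjuncts are opaque for quantifier raising; a quantifier in an adjunct stays inside it.
*every editor* > *one programmer* would require crossing that boundary, which is illicit.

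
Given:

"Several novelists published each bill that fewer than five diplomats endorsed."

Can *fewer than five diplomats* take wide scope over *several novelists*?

No

*fewer than five diplomats* sits inside the relative clause *that fewer than five diplomats endorsed* modifying *each bill*.
QR out of a relative clause is ruled out by the relative-clause island constraint.
The inverse ordering *fewer than five diplomats* > *several novelists* is therefore underivable.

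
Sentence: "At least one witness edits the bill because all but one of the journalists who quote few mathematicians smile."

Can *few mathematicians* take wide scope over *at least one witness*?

No

The DP *few mathematicians* is contained in the relative clause *who quote few mathematicians*, which is itself inside the adjunct *because all but one of the journalists who quote few mathematicians smile*.
Two island boundaries intervene — the relative clause and the adjunct. Either alone would block QR.
So the wide-scope reading for *few mathematicians* is blocked.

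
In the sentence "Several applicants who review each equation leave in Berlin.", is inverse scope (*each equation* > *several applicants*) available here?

No

Structurally, *each equation* is inside the relative clause *who review each equation*.
Relative clauses block scope extraction: QR cannot target a position outside the modified NP.
*each equation* > *several applicants* would require crossing that boundary, which is illicit.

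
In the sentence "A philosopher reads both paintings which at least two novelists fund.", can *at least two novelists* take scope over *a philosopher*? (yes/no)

No

The DP *at least two novelists* is contained in the relative clause *which at least two novelists fund* modifying *both paintings*.
Relative clauses are scope islands: a quantifier cannot QR out of a relative clause to take scope in the matrix clause.
There is no licit LF on which *at least two novelists* c-commands *a philosopher*.
(Only the surface reading survives: one fixed philosopher with respect to all the relevant novelists.)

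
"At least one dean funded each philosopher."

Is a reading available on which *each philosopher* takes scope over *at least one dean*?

Yes

*each philosopher* is the matrix object and *at least one dean* the matrix subject; the two are clausemates.
Since no island is crossed, the inverse ordering is licensed alongside surface scope.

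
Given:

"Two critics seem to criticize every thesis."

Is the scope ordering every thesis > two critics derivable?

The matrix predicate is a raising verb, whose infinitival complement is not a scope island — *every thesis* can QR into the matrix clause.
No island intervenes, so both surface and inverse scope are derivable.

Yes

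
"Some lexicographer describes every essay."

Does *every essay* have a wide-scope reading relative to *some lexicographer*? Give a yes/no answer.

Yes

*every essay* is the matrix object and *some lexicographer* the matrix subject; the two are clausemates.
Clause-internal QR can adjoin the lower DP above the subject, yielding the inverse reading.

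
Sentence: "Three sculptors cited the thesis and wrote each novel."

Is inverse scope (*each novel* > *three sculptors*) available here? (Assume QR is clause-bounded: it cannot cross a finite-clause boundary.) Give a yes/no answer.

*each novel* occurs within one conjunct of the coordinate structure (*wrote each novel*).
A quantifier cannot raise out of one conjunct of a coordination across the whole coordinate structure — the CSC applies to QR.
*each novel* is confined to the island and cannot take scope over *three sculptors*.

No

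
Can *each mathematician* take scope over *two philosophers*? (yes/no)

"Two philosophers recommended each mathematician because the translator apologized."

Yes

The adjunct clause does not contain *each mathematician*, which is the matrix object.
Clause-internal QR can adjoin the lower DP above the subject, yielding the inverse reading.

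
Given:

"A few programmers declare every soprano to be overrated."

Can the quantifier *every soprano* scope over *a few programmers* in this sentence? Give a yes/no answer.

*every soprano* is the subject of an ECM infinitive — the infinitival complement of an ECM verb is not a scope island, so *every soprano* can raise into the matrix clause.
QR within a single clause is free, so the lower quantifier may take scope over the higher one.

Yes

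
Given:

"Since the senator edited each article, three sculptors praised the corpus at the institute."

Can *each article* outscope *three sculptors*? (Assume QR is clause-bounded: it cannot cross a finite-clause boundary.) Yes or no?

*each article* sits inside the adjunct clause *since the senator edited each article*.
Adjuncts are opaque for quantifier raising; a quantifier in an adjunct stays inside it.
The ordering *each article* > *three sculptors* is therefore underivable.

No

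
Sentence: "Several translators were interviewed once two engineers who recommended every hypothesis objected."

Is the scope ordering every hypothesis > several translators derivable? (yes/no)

No

*every hypothesis* occurs within the relative clause *who recommended every hypothesis*, which is itself inside the adjunct *once two engineers who recommended every hypothesis objected*.
Even if one barrier were somehow void, the other would still block QR.
Hence only narrow scope for *every hypothesis* (under *several translators*) survives.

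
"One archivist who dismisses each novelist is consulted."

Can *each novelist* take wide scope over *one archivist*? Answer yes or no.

The target quantifier *each novelist* is part of the relative clause *who dismisses each novelist*.
QR out of a relative clause is ruled out by the relative-clause island constraint.
So *each novelist* cannot raise to a position above *one archivist*.
(Only the surface reading survives: one fixed archivist with respect to all the relevant novelists.)

No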